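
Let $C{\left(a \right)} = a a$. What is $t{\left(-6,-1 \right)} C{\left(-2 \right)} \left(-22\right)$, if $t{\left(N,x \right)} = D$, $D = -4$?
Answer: $352$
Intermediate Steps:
$t{\left(N,x \right)} = -4$
$C{\left(a \right)} = a^{2}$
$t{\left(-6,-1 \right)} C{\left(-2 \right)} \left(-22\right) = - 4 \left(-2\right)^{2} \left(-22\right) = \left(-4\right) 4 \left(-22\right) = \left(-16\right) \left(-22\right) = 352$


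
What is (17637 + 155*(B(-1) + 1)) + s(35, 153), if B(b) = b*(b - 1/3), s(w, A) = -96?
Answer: 53708/3 ≈ 17903.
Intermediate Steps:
B(b) = b*(-⅓ + b) (B(b) = b*(b - 1*⅓) = b*(b - ⅓) = b*(-⅓ + b))
(17637 + 155*(B(-1) + 1)) + s(35, 153) = (17637 + 155*(-(-⅓ - 1) + 1)) - 96 = (17637 + 155*(-1*(-4/3) + 1)) - 96 = (17637 + 155*(4/3 + 1)) - 96 = (17637 + 155*(7/3)) - 96 = (17637 + 1085/3) - 96 = 53996/3 - 96 = 53708/3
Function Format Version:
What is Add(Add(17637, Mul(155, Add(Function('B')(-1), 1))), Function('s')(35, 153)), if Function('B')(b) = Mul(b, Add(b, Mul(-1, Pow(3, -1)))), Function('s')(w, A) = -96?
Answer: Rational(53708, 3) ≈ 17903.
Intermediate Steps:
Function('B')(b) = Mul(b, Add(Rational(-1, 3), b)) (Function('B')(b) = Mul(b, Add(b, Mul(-1, Rational(1, 3)))) = Mul(b, Add(b, Rational(-1, 3))) = Mul(b, Add(Rational(-1, 3), b)))
Add(Add(17637, Mul(155, Add(Function('B')(-1), 1))), Function('s')(35, 153)) = Add(Add(17637, Mul(155, Add(Mul(-1, Add(Rational(-1, 3), -1)), 1))), -96) = Add(Add(17637, Mul(155, Add(Mul(-1, Rational(-4, 3)), 1))), -96) = Add(Add(17637, Mul(155, Add(Rational(4, 3), 1))), -96) = Add(Add(17637, Mul(155, Rational(7, 3))), -96) = Add(Add(17637, Rational(1085, 3)), -96) = Add(Rational(53996, 3), -96) = Rational(53708, 3)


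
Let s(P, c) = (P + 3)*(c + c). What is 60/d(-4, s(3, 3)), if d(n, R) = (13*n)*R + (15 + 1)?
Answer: -15/464 ≈ -0.032328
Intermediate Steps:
s(P, c) = 2*c*(3 + P) (s(P, c) = (3 + P)*(2*c) = 2*c*(3 + P))
d(n, R) = 16 + 13*R*n (d(n, R) = 13*R*n + 16 = 16 + 13*R*n)
60/d(-4, s(3, 3)) = 60/(16 + 13*(2*3*(3 + 3))*(-4)) = 60/(16 + 13*(2*3*6)*(-4)) = 60/(16 + 13*36*(-4)) = 60/(16 - 1872) = 60/(-1856) = 60*(-1/1856) = -15/464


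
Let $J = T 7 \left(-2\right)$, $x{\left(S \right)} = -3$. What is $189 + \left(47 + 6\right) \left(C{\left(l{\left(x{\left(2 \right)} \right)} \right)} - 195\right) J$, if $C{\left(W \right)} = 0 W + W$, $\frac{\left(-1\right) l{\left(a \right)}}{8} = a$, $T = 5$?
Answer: $634599$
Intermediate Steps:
$l{\left(a \right)} = - 8 a$
$J = -70$ ($J = 5 \cdot 7 \left(-2\right) = 35 \left(-2\right) = -70$)
$C{\left(W \right)} = W$ ($C{\left(W \right)} = 0 + W = W$)
$189 + \left(47 + 6\right) \left(C{\left(l{\left(x{\left(2 \right)} \right)} \right)} - 195\right) J = 189 + \left(47 + 6\right) \left(\left(-8\right) \left(-3\right) - 195\right) \left(-70\right) = 189 + 53 \left(24 - 195\right) \left(-70\right) = 189 + 53 \left(-171\right) \left(-70\right) = 189 - -634410 = 189 + 634410 = 634599$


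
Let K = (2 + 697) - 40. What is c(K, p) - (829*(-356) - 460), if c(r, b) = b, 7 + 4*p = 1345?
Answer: 591837/2 ≈ 2.9592e+5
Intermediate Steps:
p = 669/2 (p = -7/4 + (¼)*1345 = -7/4 + 1345/4 = 669/2 ≈ 334.50)
K = 659 (K = 699 - 40 = 659)
c(K, p) - (829*(-356) - 460) = 669/2 - (829*(-356) - 460) = 669/2 - (-295124 - 460) = 669/2 - 1*(-295584) = 669/2 + 295584 = 591837/2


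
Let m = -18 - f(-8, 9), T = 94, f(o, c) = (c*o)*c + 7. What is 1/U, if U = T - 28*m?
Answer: -1/17350 ≈ -5.7637e-5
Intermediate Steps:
f(o, c) = 7 + o*c² (f(o, c) = o*c² + 7 = 7 + o*c²)
m = 623 (m = -18 - (7 - 8*9²) = -18 - (7 - 8*81) = -18 - (7 - 648) = -18 - 1*(-641) = -18 + 641 = 623)
U = -17350 (U = 94 - 28*623 = 94 - 17444 = -17350)
1/U = 1/(-17350) = -1/17350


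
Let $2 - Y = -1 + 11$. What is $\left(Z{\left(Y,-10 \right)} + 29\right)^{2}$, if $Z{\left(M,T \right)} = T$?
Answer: $361$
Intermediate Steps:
$Y = -8$ ($Y = 2 - \left(-1 + 11\right) = 2 - 10 = -8$)
$\left(Z{\left(Y,-10 \right)} + 29\right)^{2} = \left(-10 + 29\right)^{2} = 19^{2} = 361$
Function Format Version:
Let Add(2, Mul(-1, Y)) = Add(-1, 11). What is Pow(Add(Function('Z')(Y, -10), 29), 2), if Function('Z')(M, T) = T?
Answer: 361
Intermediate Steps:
Y = -8 (Y = Add(2, Mul(-1, Add(-1, 11))) = Add(2, Mul(-1, 10)) = Add(2, -10) = -8)
Pow(Add(Function('Z')(Y, -10), 29), 2) = Pow(Add(-10, 29), 2) = Pow(19, 2) = 361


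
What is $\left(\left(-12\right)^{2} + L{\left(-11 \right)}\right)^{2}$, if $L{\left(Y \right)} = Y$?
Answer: $17689$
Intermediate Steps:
$\left(\left(-12\right)^{2} + L{\left(-11 \right)}\right)^{2} = \left(\left(-12\right)^{2} - 11\right)^{2} = \left(144 - 11\right)^{2} = 133^{2} = 17689$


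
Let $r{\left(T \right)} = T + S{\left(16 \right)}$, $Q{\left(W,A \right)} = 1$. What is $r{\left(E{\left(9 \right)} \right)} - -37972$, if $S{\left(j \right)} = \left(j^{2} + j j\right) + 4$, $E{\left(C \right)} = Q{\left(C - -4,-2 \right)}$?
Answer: $38489$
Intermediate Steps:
$E{\left(C \right)} = 1$
$S{\left(j \right)} = 4 + 2 j^{2}$ ($S{\left(j \right)} = \left(j^{2} + j^{2}\right) + 4 = 2 j^{2} + 4 = 4 + 2 j^{2}$)
$r{\left(T \right)} = 516 + T$ ($r{\left(T \right)} = T + \left(4 + 2 \cdot 16^{2}\right) = T + \left(4 + 2 \cdot 256\right) = T + \left(4 + 512\right) = T + 516 = 516 + T$)
$r{\left(E{\left(9 \right)} \right)} - -37972 = \left(516 + 1\right) - -37972 = 517 + 37972 = 38489$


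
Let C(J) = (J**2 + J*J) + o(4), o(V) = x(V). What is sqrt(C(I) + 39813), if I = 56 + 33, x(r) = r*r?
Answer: sqrt(55671) ≈ 235.95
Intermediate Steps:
x(r) = r**2
o(V) = V**2
I = 89
C(J) = 16 + 2*J**2 (C(J) = (J**2 + J*J) + 4**2 = (J**2 + J**2) + 16 = 2*J**2 + 16 = 16 + 2*J**2)
sqrt(C(I) + 39813) = sqrt((16 + 2*89**2) + 39813) = sqrt((16 + 2*7921) + 39813) = sqrt((16 + 15842) + 39813) = sqrt(15858 + 39813) = sqrt(55671)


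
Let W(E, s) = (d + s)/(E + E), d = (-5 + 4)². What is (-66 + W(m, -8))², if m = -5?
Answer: 426409/100 ≈ 4264.1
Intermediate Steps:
d = 1 (d = (-1)² = 1)
W(E, s) = (1 + s)/(2*E) (W(E, s) = (1 + s)/(E + E) = (1 + s)/((2*E)) = (1 + s)*(1/(2*E)) = (1 + s)/(2*E))
(-66 + W(m, -8))² = (-66 + (½)*(1 - 8)/(-5))² = (-66 + (½)*(-⅕)*(-7))² = (-66 + 7/10)² = (-653/10)² = 426409/100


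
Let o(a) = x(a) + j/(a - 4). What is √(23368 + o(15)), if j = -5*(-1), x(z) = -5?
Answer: √2826978/11 ≈ 152.85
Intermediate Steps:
j = 5
o(a) = -5 + 5/(-4 + a) (o(a) = -5 + 5/(a - 4) = -5 + 5/(-4 + a))
√(23368 + o(15)) = √(23368 + 5*(5 - 1*15)/(-4 + 15)) = √(23368 + 5*(5 - 15)/11) = √(23368 + 5*(1/11)*(-10)) = √(23368 - 50/11) = √(256998/11) = √2826978/11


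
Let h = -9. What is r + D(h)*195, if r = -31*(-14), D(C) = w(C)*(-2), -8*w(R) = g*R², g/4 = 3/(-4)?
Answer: -45649/4 ≈ -11412.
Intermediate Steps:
g = -3 (g = 4*(3/(-4)) = 4*(3*(-¼)) = 4*(-¾) = -3)
w(R) = 3*R²/8 (w(R) = -(-3)*R²/8 = 3*R²/8)
D(C) = -3*C²/4 (D(C) = (3*C²/8)*(-2) = -3*C²/4)
r = 434
r + D(h)*195 = 434 - ¾*(-9)²*195 = 434 - ¾*81*195 = 434 - 243/4*195 = 434 - 47385/4 = -45649/4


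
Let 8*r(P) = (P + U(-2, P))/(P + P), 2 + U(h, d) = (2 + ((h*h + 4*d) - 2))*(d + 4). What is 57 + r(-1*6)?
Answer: 170/3 ≈ 56.667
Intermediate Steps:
U(h, d) = -2 + (4 + d)*(h² + 4*d) (U(h, d) = -2 + (2 + ((h*h + 4*d) - 2))*(d + 4) = -2 + (2 + ((h² + 4*d) - 2))*(4 + d) = -2 + (2 + (-2 + h² + 4*d))*(4 + d) = -2 + (h² + 4*d)*(4 + d) = -2 + (4 + d)*(h² + 4*d))
r(P) = (14 + 4*P² + 21*P)/(16*P) (r(P) = ((P + (-2 + 4*P² + 4*(-2)² + 16*P + P*(-2)²))/(P + P))/8 = ((P + (-2 + 4*P² + 4*4 + 16*P + P*4))/((2*P)))/8 = ((P + (-2 + 4*P² + 16 + 16*P + 4*P))*(1/(2*P)))/8 = ((P + (14 + 4*P² + 20*P))*(1/(2*P)))/8 = ((14 + 4*P² + 21*P)*(1/(2*P)))/8 = ((14 + 4*P² + 21*P)/(2*P))/8 = (14 + 4*P² + 21*P)/(16*P))
57 + r(-1*6) = 57 + (21/16 + (-1*6)/4 + 7/(8*((-1*6)))) = 57 + (21/16 + (¼)*(-6) + (7/8)/(-6)) = 57 + (21/16 - 3/2 + (7/8)*(-⅙)) = 57 + (21/16 - 3/2 - 7/48) = 57 - ⅓ = 170/3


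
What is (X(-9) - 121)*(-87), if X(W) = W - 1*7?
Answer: 11919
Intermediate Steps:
X(W) = -7 + W (X(W) = W - 7 = -7 + W)
(X(-9) - 121)*(-87) = ((-7 - 9) - 121)*(-87) = (-16 - 121)*(-87) = -137*(-87) = 11919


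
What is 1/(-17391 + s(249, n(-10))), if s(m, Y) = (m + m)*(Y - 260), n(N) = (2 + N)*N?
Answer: -1/107031 ≈ -9.3431e-6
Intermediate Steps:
n(N) = N*(2 + N)
s(m, Y) = 2*m*(-260 + Y) (s(m, Y) = (2*m)*(-260 + Y) = 2*m*(-260 + Y))
1/(-17391 + s(249, n(-10))) = 1/(-17391 + 2*249*(-260 - 10*(2 - 10))) = 1/(-17391 + 2*249*(-260 - 10*(-8))) = 1/(-17391 + 2*249*(-260 + 80)) = 1/(-17391 + 2*249*(-180)) = 1/(-17391 - 89640) = 1/(-107031) = -1/107031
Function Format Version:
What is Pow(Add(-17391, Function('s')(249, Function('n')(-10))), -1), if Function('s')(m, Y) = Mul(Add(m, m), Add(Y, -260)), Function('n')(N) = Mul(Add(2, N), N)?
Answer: Rational(-1, 107031) ≈ -9.3431e-6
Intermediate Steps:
Function('n')(N) = Mul(N, Add(2, N))
Function('s')(m, Y) = Mul(2, m, Add(-260, Y)) (Function('s')(m, Y) = Mul(Mul(2, m), Add(-260, Y)) = Mul(2, m, Add(-260, Y)))
Pow(Add(-17391, Function('s')(249, Function('n')(-10))), -1) = Pow(Add(-17391, Mul(2, 249, Add(-260, Mul(-10, Add(2, -10))))), -1) = Pow(Add(-17391, Mul(2, 249, Add(-260, Mul(-10, -8)))), -1) = Pow(Add(-17391, Mul(2, 249, Add(-260, 80))), -1) = Pow(Add(-17391, Mul(2, 249, -180)), -1) = Pow(Add(-17391, -89640), -1) = Pow(-107031, -1) = Rational(-1, 107031)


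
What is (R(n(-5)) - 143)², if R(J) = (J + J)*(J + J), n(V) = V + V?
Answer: 66049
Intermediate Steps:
n(V) = 2*V
R(J) = 4*J² (R(J) = (2*J)*(2*J) = 4*J²)
(R(n(-5)) - 143)² = (4*(2*(-5))² - 143)² = (4*(-10)² - 143)² = (4*100 - 143)² = (400 - 143)² = 257² = 66049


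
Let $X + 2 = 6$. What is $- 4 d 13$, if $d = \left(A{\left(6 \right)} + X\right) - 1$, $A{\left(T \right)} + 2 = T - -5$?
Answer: $-624$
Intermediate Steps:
$A{\left(T \right)} = 3 + T$ ($A{\left(T \right)} = -2 + \left(T - -5\right) = -2 + \left(T + 5\right) = -2 + \left(5 + T\right) = 3 + T$)
$X = 4$ ($X = -2 + 6 = 4$)
$d = 12$ ($d = \left(\left(3 + 6\right) + 4\right) - 1 = \left(9 + 4\right) - 1 = 13 - 1 = 12$)
$- 4 d 13 = \left(-4\right) 12 \cdot 13 = \left(-48\right) 13 = -624$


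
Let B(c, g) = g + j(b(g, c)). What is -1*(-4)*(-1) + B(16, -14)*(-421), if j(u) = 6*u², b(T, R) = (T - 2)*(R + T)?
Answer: -2580734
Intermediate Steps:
b(T, R) = (-2 + T)*(R + T)
B(c, g) = g + 6*(g² - 2*c - 2*g + c*g)²
-1*(-4)*(-1) + B(16, -14)*(-421) = -1*(-4)*(-1) + (-14 + 6*((-14)² - 2*16 - 2*(-14) + 16*(-14))²)*(-421) = 4*(-1) + (-14 + 6*(196 - 32 + 28 - 224)²)*(-421) = -4 + (-14 + 6*(-32)²)*(-421) = -4 + (-14 + 6*1024)*(-421) = -4 + (-14 + 6144)*(-421) = -4 + 6130*(-421) = -4 - 2580730 = -2580734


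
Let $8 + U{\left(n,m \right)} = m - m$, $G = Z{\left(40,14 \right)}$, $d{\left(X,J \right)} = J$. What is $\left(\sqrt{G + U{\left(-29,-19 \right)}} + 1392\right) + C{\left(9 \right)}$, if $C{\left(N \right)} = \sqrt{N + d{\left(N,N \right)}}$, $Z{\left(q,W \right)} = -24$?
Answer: $1392 + \sqrt{2} \left(3 + 4 i\right) \approx 1396.2 + 5.6569 i$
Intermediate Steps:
$G = -24$
$U{\left(n,m \right)} = -8$ ($U{\left(n,m \right)} = -8 + \left(m - m\right) = -8 + 0 = -8$)
$C{\left(N \right)} = \sqrt{2} \sqrt{N}$ ($C{\left(N \right)} = \sqrt{N + N} = \sqrt{2 N} = \sqrt{2} \sqrt{N}$)
$\left(\sqrt{G + U{\left(-29,-19 \right)}} + 1392\right) + C{\left(9 \right)} = \left(\sqrt{-24 - 8} + 1392\right) + \sqrt{2} \sqrt{9} = \left(\sqrt{-32} + 1392\right) + \sqrt{2} \cdot 3 = \left(4 i \sqrt{2} + 1392\right) + 3 \sqrt{2} = \left(1392 + 4 i \sqrt{2}\right) + 3 \sqrt{2} = 1392 + 3 \sqrt{2} + 4 i \sqrt{2}$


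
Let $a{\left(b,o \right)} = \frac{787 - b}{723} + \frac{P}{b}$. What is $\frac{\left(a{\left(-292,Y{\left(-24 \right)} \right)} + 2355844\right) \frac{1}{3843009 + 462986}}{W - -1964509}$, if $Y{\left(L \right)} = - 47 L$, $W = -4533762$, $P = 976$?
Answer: $- \frac{124338992831}{583904135185601565} \approx -2.1294 \cdot 10^{-7}$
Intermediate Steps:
$a{\left(b,o \right)} = \frac{787}{723} + \frac{976}{b} - \frac{b}{723}$ ($a{\left(b,o \right)} = \frac{787 - b}{723} + \frac{976}{b} = \left(787 - b\right) \frac{1}{723} + \frac{976}{b} = \left(\frac{787}{723} - \frac{b}{723}\right) + \frac{976}{b} = \frac{787}{723} + \frac{976}{b} - \frac{b}{723}$)
$\frac{\left(a{\left(-292,Y{\left(-24 \right)} \right)} + 2355844\right) \frac{1}{3843009 + 462986}}{W - -1964509} = \frac{\left(\frac{705648 - - 292 \left(-787 - 292\right)}{723 \left(-292\right)} + 2355844\right) \frac{1}{3843009 + 462986}}{-4533762 - -1964509} = \frac{\left(\frac{1}{723} \left(- \frac{1}{292}\right) \left(705648 - \left(-292\right) \left(-1079\right)\right) + 2355844\right) \frac{1}{4305995}}{-4533762 + 1964509} = \frac{\left(\frac{1}{723} \left(- \frac{1}{292}\right) \left(705648 - 315068\right) + 2355844\right) \frac{1}{4305995}}{-2569253} = \left(\frac{1}{723} \left(- \frac{1}{292}\right) 390580 + 2355844\right) \frac{1}{4305995} \left(- \frac{1}{2569253}\right) = \left(- \frac{97645}{52779} + 2355844\right) \frac{1}{4305995} \left(- \frac{1}{2569253}\right) = \frac{124338992831}{52779} \cdot \frac{1}{4305995} \left(- \frac{1}{2569253}\right) = \frac{124338992831}{227266110105} \left(- \frac{1}{2569253}\right) = - \frac{124338992831}{583904135185601565}$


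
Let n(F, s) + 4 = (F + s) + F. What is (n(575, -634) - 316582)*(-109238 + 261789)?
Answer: -48216794570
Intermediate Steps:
n(F, s) = -4 + s + 2*F (n(F, s) = -4 + ((F + s) + F) = -4 + (s + 2*F) = -4 + s + 2*F)
(n(575, -634) - 316582)*(-109238 + 261789) = ((-4 - 634 + 2*575) - 316582)*(-109238 + 261789) = ((-4 - 634 + 1150) - 316582)*152551 = (512 - 316582)*152551 = -316070*152551 = -48216794570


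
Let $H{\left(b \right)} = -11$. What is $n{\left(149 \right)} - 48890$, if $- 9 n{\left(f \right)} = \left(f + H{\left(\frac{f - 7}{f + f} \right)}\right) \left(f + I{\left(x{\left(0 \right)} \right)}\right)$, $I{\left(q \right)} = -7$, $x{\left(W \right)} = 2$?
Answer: $- \frac{153202}{3} \approx -51067.0$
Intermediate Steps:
$n{\left(f \right)} = - \frac{\left(-11 + f\right) \left(-7 + f\right)}{9}$ ($n{\left(f \right)} = - \frac{\left(f - 11\right) \left(f - 7\right)}{9} = - \frac{\left(-11 + f\right) \left(-7 + f\right)}{9}$)
$n{\left(149 \right)} - 48890 = \left(- \frac{77}{9} + 2 \cdot 149 - \frac{149^{2}}{9}\right) - 48890 = \left(- \frac{77}{9} + 298 - \frac{22201}{9}\right) - 48890 = - \frac{6532}{3} - 48890 = - \frac{153202}{3}$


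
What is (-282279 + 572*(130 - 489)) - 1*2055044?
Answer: -2542671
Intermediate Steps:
(-282279 + 572*(130 - 489)) - 1*2055044 = (-282279 + 572*(-359)) - 2055044 = (-282279 - 205348) - 2055044 = -487627 - 2055044 = -2542671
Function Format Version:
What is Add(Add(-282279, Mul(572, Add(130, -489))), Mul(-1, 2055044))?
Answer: -2542671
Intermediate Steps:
Add(Add(-282279, Mul(572, Add(130, -489))), Mul(-1, 2055044)) = Add(Add(-282279, Mul(572, -359)), -2055044) = Add(Add(-282279, -205348), -2055044) = Add(-487627, -2055044) = -2542671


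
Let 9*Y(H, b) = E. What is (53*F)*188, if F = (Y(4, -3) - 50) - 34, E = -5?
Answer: -7582604/9 ≈ -8.4251e+5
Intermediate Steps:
Y(H, b) = -5/9 (Y(H, b) = (1/9)*(-5) = -5/9)
F = -761/9 (F = (-5/9 - 50) - 34 = -455/9 - 34 = -761/9 ≈ -84.556)
(53*F)*188 = (53*(-761/9))*188 = -40333/9*188 = -7582604/9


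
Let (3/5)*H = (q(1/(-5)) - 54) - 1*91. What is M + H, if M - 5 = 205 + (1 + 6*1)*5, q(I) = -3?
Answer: -5/3 ≈ -1.6667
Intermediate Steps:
M = 245 (M = 5 + (205 + (1 + 6*1)*5) = 5 + (205 + (1 + 6)*5) = 5 + (205 + 7*5) = 5 + (205 + 35) = 5 + 240 = 245)
H = -740/3 (H = 5*((-3 - 54) - 1*91)/3 = 5*(-57 - 91)/3 = (5/3)*(-148) = -740/3 ≈ -246.67)
M + H = 245 - 740/3 = -5/3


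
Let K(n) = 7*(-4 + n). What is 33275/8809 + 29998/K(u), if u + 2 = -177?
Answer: -221627107/11284329 ≈ -19.640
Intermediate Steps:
u = -179 (u = -2 - 177 = -179)
K(n) = -28 + 7*n
33275/8809 + 29998/K(u) = 33275/8809 + 29998/(-28 + 7*(-179)) = 33275*(1/8809) + 29998/(-28 - 1253) = 33275/8809 + 29998/(-1281) = 33275/8809 + 29998*(-1/1281) = 33275/8809 - 29998/1281 = -221627107/11284329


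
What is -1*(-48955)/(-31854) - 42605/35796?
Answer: -172751825/63346988 ≈ -2.7271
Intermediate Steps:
-1*(-48955)/(-31854) - 42605/35796 = 48955*(-1/31854) - 42605*1/35796 = -48955/31854 - 42605/35796 = -172751825/63346988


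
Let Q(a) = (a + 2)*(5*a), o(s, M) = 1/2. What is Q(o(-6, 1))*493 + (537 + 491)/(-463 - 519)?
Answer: 6049519/1964 ≈ 3080.2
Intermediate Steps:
o(s, M) = ½
Q(a) = 5*a*(2 + a) (Q(a) = (2 + a)*(5*a) = 5*a*(2 + a))
Q(o(-6, 1))*493 + (537 + 491)/(-463 - 519) = (5*(½)*(2 + ½))*493 + (537 + 491)/(-463 - 519) = (5*(½)*(5/2))*493 + 1028/(-982) = (25/4)*493 + 1028*(-1/982) = 12325/4 - 514/491 = 6049519/1964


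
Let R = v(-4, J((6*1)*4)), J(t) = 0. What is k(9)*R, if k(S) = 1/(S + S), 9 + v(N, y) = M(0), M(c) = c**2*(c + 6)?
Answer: -1/2 ≈ -0.50000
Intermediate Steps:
M(c) = c**2*(6 + c)
v(N, y) = -9 (v(N, y) = -9 + 0**2*(6 + 0) = -9 + 0*6 = -9 + 0 = -9)
k(S) = 1/(2*S)
R = -9
k(9)*R = ((1/2)/9)*(-9) = ((1/2)*(1/9))*(-9) = (1/18)*(-9) = -1/2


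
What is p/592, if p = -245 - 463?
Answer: -177/148 ≈ -1.1959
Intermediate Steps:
p = -708
p/592 = -708/592 = -708*1/592 = -177/148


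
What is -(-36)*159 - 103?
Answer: 5621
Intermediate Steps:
-(-36)*159 - 103 = -36*(-159) - 103 = 5724 - 103 = 5621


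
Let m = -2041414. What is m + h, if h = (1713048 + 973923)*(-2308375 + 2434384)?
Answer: 338580487325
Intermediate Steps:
h = 338582528739 (h = 2686971*126009 = 338582528739)
m + h = -2041414 + 338582528739 = 338580487325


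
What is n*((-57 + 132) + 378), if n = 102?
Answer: 46206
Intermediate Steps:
n*((-57 + 132) + 378) = 102*((-57 + 132) + 378) = 102*(75 + 378) = 102*453 = 46206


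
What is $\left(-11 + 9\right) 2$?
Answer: $-4$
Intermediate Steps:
$\left(-11 + 9\right) 2 = \left(-2\right) 2 = -4$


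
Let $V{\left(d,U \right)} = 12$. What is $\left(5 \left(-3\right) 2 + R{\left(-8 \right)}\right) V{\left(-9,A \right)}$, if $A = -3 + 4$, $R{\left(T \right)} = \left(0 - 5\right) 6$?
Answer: $-720$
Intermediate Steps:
$R{\left(T \right)} = -30$ ($R{\left(T \right)} = \left(-5\right) 6 = -30$)
$A = 1$
$\left(5 \left(-3\right) 2 + R{\left(-8 \right)}\right) V{\left(-9,A \right)} = \left(5 \left(-3\right) 2 - 30\right) 12 = \left(\left(-15\right) 2 - 30\right) 12 = \left(-30 - 30\right) 12 = \left(-60\right) 12 = -720$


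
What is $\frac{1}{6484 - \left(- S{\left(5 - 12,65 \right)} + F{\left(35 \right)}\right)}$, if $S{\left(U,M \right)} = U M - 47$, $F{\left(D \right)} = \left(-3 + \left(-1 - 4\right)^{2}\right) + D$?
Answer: $\frac{1}{5925} \approx 0.00016878$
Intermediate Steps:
$F{\left(D \right)} = 22 + D$ ($F{\left(D \right)} = \left(-3 + \left(-5\right)^{2}\right) + D = \left(-3 + 25\right) + D = 22 + D$)
$S{\left(U,M \right)} = -47 + M U$ ($S{\left(U,M \right)} = M U - 47 = -47 + M U$)
$\frac{1}{6484 - \left(- S{\left(5 - 12,65 \right)} + F{\left(35 \right)}\right)} = \frac{1}{6484 + \left(\left(-47 + 65 \left(5 - 12\right)\right) - \left(22 + 35\right)\right)} = \frac{1}{6484 + \left(\left(-47 + 65 \left(5 - 12\right)\right) - 57\right)} = \frac{1}{6484 + \left(\left(-47 + 65 \left(-7\right)\right) - 57\right)} = \frac{1}{6484 - 559} = \frac{1}{5925}$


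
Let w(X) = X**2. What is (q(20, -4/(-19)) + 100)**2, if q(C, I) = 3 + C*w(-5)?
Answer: 363609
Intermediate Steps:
q(C, I) = 3 + 25*C (q(C, I) = 3 + C*(-5)**2 = 3 + C*25 = 3 + 25*C)
(q(20, -4/(-19)) + 100)**2 = ((3 + 25*20) + 100)**2 = ((3 + 500) + 100)**2 = (503 + 100)**2 = 603**2 = 363609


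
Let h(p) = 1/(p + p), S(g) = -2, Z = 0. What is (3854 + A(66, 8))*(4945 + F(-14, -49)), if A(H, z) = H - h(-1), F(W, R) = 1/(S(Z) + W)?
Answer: 620372079/32 ≈ 1.9387e+7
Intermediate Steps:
F(W, R) = 1/(-2 + W)
h(p) = 1/(2*p)
A(H, z) = ½ + H (A(H, z) = H - 1/(2*(-1)) = H - (-1)/2 = H - 1*(-½) = H + ½ = ½ + H)
(3854 + A(66, 8))*(4945 + F(-14, -49)) = (3854 + (½ + 66))*(4945 + 1/(-2 - 14)) = (3854 + 133/2)*(4945 + 1/(-16)) = 7841*(4945 - 1/16)/2 = (7841/2)*(79119/16) = 620372079/32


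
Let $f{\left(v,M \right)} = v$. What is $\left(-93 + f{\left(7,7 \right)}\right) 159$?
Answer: $-13674$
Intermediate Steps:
$\left(-93 + f{\left(7,7 \right)}\right) 159 = \left(-93 + 7\right) 159 = \left(-86\right) 159 = -13674$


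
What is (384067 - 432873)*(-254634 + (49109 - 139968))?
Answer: 16862131358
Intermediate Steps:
(384067 - 432873)*(-254634 + (49109 - 139968)) = -48806*(-254634 - 90859) = -48806*(-345493) = 16862131358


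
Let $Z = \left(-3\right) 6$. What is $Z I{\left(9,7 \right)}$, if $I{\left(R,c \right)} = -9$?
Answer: $162$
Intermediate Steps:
$Z = -18$
$Z I{\left(9,7 \right)} = \left(-18\right) \left(-9\right) = 162$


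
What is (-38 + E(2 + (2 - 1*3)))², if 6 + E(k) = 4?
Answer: 1600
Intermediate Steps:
E(k) = -2 (E(k) = -6 + 4 = -2)
(-38 + E(2 + (2 - 1*3)))² = (-38 - 2)² = (-40)² = 1600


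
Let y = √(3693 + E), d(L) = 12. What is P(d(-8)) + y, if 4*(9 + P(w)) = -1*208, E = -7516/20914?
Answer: -61 + √403786001951/10457 ≈ -0.23290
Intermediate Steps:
E = -3758/10457 (E = -7516*1/20914 = -3758/10457 ≈ -0.35938)
P(w) = -61 (P(w) = -9 + (-1*208)/4 = -9 + (¼)*(-208) = -9 - 52 = -61)
y = √403786001951/10457 (y = √(3693 - 3758/10457) = √(38613943/10457) = √403786001951/10457 ≈ 60.767)
P(d(-8)) + y = -61 + √403786001951/10457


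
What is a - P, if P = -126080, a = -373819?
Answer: -247739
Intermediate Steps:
a - P = -373819 - 1*(-126080) = -373819 + 126080 = -247739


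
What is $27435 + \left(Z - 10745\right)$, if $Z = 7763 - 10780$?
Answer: $13673$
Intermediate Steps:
$Z = -3017$
$27435 + \left(Z - 10745\right) = 27435 - 13762 = 13673$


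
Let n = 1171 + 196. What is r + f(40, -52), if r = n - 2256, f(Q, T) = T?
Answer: -941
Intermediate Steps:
n = 1367
r = -889 (r = 1367 - 2256 = -889)
r + f(40, -52) = -889 - 52 = -941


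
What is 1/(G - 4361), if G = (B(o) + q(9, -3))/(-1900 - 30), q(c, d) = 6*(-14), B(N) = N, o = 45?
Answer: -1930/8416691 ≈ -0.00022931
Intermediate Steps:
q(c, d) = -84
G = 39/1930 (G = (45 - 84)/(-1900 - 30) = -39/(-1930) = -39*(-1/1930) = 39/1930 ≈ 0.020207)
1/(G - 4361) = 1/(39/1930 - 4361) = 1/(-8416691/1930) = -1930/8416691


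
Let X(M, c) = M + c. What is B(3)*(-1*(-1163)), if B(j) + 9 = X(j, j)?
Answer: -3489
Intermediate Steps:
B(j) = -9 + 2*j (B(j) = -9 + (j + j) = -9 + 2*j)
B(3)*(-1*(-1163)) = (-9 + 2*3)*(-1*(-1163)) = (-9 + 6)*1163 = -3*1163 = -3489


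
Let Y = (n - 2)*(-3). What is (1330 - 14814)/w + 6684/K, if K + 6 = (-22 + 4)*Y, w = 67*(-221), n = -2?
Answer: -15996090/547859 ≈ -29.197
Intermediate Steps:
Y = 12 (Y = (-2 - 2)*(-3) = -4*(-3) = 12)
w = -14807
K = -222 (K = -6 + (-22 + 4)*12 = -6 - 18*12 = -6 - 216 = -222)
(1330 - 14814)/w + 6684/K = (1330 - 14814)/(-14807) + 6684/(-222) = -13484*(-1/14807) + 6684*(-1/222) = 13484/14807 - 1114/37 = -15996090/547859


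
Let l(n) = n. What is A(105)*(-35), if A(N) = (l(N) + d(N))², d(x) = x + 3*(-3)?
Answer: -1414035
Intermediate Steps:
d(x) = -9 + x (d(x) = x - 9 = -9 + x)
A(N) = (-9 + 2*N)² (A(N) = (N + (-9 + N))² = (-9 + 2*N)²)
A(105)*(-35) = (-9 + 2*105)²*(-35) = (-9 + 210)²*(-35) = 201²*(-35) = 40401*(-35) = -1414035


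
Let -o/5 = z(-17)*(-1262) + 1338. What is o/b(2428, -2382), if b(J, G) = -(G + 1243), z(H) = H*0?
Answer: -6690/1139 ≈ -5.8736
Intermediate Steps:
z(H) = 0
b(J, G) = -1243 - G (b(J, G) = -(1243 + G) = -1243 - G)
o = -6690 (o = -5*(0*(-1262) + 1338) = -5*(0 + 1338) = -5*1338 = -6690)
o/b(2428, -2382) = -6690/(-1243 - 1*(-2382)) = -6690/(-1243 + 2382) = -6690/1139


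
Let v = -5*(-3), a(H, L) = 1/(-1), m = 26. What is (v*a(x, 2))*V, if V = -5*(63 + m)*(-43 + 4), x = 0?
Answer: -260325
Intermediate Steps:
a(H, L) = -1
v = 15
V = 17355 (V = -5*(63 + 26)*(-43 + 4) = -445*(-39) = -5*(-3471) = 17355)
(v*a(x, 2))*V = (15*(-1))*17355 = -15*17355 = -260325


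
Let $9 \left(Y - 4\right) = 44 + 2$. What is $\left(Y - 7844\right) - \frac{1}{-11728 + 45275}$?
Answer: $- \frac{2365533167}{301923} \approx -7834.9$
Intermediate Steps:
$Y = \frac{82}{9}$ ($Y = 4 + \frac{44 + 2}{9} = 4 + \frac{1}{9} \cdot 46 = 4 + \frac{46}{9} = \frac{82}{9} \approx 9.1111$)
$\left(Y - 7844\right) - \frac{1}{-11728 + 45275} = \left(\frac{82}{9} - 7844\right) - \frac{1}{-11728 + 45275} = \left(\frac{82}{9} - 7844\right) - \frac{1}{33547} = - \frac{70514}{9} - \frac{1}{33547} = - \frac{2365533167}{301923}$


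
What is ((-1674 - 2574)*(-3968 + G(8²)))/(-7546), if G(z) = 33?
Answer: -8357940/3773 ≈ -2215.2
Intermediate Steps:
((-1674 - 2574)*(-3968 + G(8²)))/(-7546) = ((-1674 - 2574)*(-3968 + 33))/(-7546) = -4248*(-3935)*(-1/7546) = 16715880*(-1/7546) = -8357940/3773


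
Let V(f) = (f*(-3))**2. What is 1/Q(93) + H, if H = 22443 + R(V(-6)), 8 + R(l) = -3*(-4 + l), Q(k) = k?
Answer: 1997176/93 ≈ 21475.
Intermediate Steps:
V(f) = 9*f**2 (V(f) = (-3*f)**2 = 9*f**2)
R(l) = 4 - 3*l (R(l) = -8 - 3*(-4 + l) = -8 + (12 - 3*l) = 4 - 3*l)
H = 21475 (H = 22443 + (4 - 27*(-6)**2) = 22443 + (4 - 27*36) = 22443 + (4 - 3*324) = 22443 + (4 - 972) = 22443 - 968 = 21475)
1/Q(93) + H = 1/93 + 21475 = 1997176/93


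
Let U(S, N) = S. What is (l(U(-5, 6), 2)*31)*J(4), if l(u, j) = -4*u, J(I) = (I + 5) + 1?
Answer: 6200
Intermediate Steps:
J(I) = 6 + I (J(I) = (5 + I) + 1 = 6 + I)
(l(U(-5, 6), 2)*31)*J(4) = (-4*(-5)*31)*(6 + 4) = (20*31)*10 = 620*10 = 6200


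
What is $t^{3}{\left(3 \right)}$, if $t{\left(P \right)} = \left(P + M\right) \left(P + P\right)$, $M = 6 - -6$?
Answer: $729000$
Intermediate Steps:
$M = 12$ ($M = 6 + 6 = 12$)
$t{\left(P \right)} = 2 P \left(12 + P\right)$ ($t{\left(P \right)} = \left(P + 12\right) \left(P + P\right) = \left(12 + P\right) 2 P = 2 P \left(12 + P\right)$)
$t^{3}{\left(3 \right)} = \left(2 \cdot 3 \left(12 + 3\right)\right)^{3} = \left(2 \cdot 3 \cdot 15\right)^{3} = 90^{3} = 729000$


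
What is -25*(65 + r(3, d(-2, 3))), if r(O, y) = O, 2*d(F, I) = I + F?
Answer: -1700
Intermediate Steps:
d(F, I) = F/2 + I/2 (d(F, I) = (I + F)/2 = (F + I)/2 = F/2 + I/2)
-25*(65 + r(3, d(-2, 3))) = -25*(65 + 3) = -25*68 = -1700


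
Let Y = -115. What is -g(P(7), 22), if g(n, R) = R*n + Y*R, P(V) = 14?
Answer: 2222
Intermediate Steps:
g(n, R) = -115*R + R*n (g(n, R) = R*n - 115*R = -115*R + R*n)
-g(P(7), 22) = -22*(-115 + 14) = -22*(-101) = -1*(-2222) = 2222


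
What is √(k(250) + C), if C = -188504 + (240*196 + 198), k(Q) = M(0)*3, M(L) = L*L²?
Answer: I*√141266 ≈ 375.85*I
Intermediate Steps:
M(L) = L³
k(Q) = 0 (k(Q) = 0³*3 = 0*3 = 0)
C = -141266 (C = -188504 + (47040 + 198) = -188504 + 47238 = -141266)
√(k(250) + C) = √(0 - 141266) = √(-141266) = I*√141266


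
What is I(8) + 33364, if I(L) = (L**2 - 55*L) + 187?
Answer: 33175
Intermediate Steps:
I(L) = 187 + L**2 - 55*L
I(8) + 33364 = (187 + 8**2 - 55*8) + 33364 = (187 + 64 - 440) + 33364 = -189 + 33364 = 33175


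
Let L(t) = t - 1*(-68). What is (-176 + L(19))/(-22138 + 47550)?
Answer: -89/25412 ≈ -0.0035023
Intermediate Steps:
L(t) = 68 + t (L(t) = t + 68 = 68 + t)
(-176 + L(19))/(-22138 + 47550) = (-176 + (68 + 19))/(-22138 + 47550) = (-176 + 87)/25412 = -89*1/25412 = -89/25412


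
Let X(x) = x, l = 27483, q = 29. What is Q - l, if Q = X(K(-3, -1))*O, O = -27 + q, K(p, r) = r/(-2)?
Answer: -27482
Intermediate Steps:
K(p, r) = -r/2 (K(p, r) = r*(-½) = -r/2)
O = 2 (O = -27 + 29 = 2)
Q = 1 (Q = -½*(-1)*2 = (½)*2 = 1)
Q - l = 1 - 1*27483 = 1 - 27483 = -27482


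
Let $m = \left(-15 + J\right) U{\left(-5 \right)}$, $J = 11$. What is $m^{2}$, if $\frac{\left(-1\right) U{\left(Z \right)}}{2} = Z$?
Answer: $1600$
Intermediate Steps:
$U{\left(Z \right)} = - 2 Z$
$m = -40$ ($m = \left(-15 + 11\right) \left(\left(-2\right) \left(-5\right)\right) = \left(-4\right) 10 = -40$)
$m^{2} = \left(-40\right)^{2} = 1600$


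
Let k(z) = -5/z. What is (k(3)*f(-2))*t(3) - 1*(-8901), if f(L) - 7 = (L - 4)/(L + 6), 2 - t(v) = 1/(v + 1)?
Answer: 213239/24 ≈ 8885.0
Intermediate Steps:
t(v) = 2 - 1/(1 + v) (t(v) = 2 - 1/(v + 1) = 2 - 1/(1 + v))
f(L) = 7 + (-4 + L)/(6 + L) (f(L) = 7 + (L - 4)/(L + 6) = 7 + (-4 + L)/(6 + L))
(k(3)*f(-2))*t(3) - 1*(-8901) = ((-5/3)*(2*(19 + 4*(-2))/(6 - 2)))*((1 + 2*3)/(1 + 3)) - 1*(-8901) = ((-5*⅓)*(2*(19 - 8)/4))*((1 + 6)/4) + 8901 = (-10*11/(3*4))*((¼)*7) + 8901 = -5/3*11/2*(7/4) + 8901 = -55/6*7/4 + 8901 = -385/24 + 8901 = 213239/24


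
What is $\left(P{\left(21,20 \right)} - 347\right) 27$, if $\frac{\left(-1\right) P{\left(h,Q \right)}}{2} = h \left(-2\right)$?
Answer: $-7101$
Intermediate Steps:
$P{\left(h,Q \right)} = 4 h$ ($P{\left(h,Q \right)} = - 2 h \left(-2\right) = - 2 \left(- 2 h\right) = 4 h$)
$\left(P{\left(21,20 \right)} - 347\right) 27 = \left(4 \cdot 21 - 347\right) 27 = \left(84 - 347\right) 27 = \left(-263\right) 27 = -7101$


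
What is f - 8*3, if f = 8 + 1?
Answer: -15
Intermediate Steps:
f = 9
f - 8*3 = 9 - 8*3 = 9 - 24 = -15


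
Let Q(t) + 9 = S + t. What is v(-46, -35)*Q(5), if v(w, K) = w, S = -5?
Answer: 414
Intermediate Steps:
Q(t) = -14 + t (Q(t) = -9 + (-5 + t) = -14 + t)
v(-46, -35)*Q(5) = -46*(-14 + 5) = -46*(-9) = 414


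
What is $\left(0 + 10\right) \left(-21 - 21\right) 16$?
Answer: $-6720$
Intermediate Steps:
$\left(0 + 10\right) \left(-21 - 21\right) 16 = 10 \left(-42\right) 16 = \left(-420\right) 16 = -6720$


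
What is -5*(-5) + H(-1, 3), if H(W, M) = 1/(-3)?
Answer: 74/3 ≈ 24.667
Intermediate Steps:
H(W, M) = -⅓
-5*(-5) + H(-1, 3) = -5*(-5) - ⅓ = 25 - ⅓ = 74/3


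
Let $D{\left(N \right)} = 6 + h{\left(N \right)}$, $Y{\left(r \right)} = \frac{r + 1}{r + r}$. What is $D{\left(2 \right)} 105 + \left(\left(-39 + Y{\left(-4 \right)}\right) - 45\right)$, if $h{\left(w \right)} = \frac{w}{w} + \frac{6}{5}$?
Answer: $\frac{6219}{8} \approx 777.38$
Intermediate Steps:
$h{\left(w \right)} = \frac{11}{5}$ ($h{\left(w \right)} = 1 + 6 \cdot \frac{1}{5} = 1 + \frac{6}{5} = \frac{11}{5}$)
$Y{\left(r \right)} = \frac{1 + r}{2 r}$
$D{\left(N \right)} = \frac{41}{5}$ ($D{\left(N \right)} = 6 + \frac{11}{5} = \frac{41}{5}$)
$D{\left(2 \right)} 105 + \left(\left(-39 + Y{\left(-4 \right)}\right) - 45\right) = \frac{41}{5} \cdot 105 - \left(84 - \frac{1 - 4}{2 \left(-4\right)}\right) = 861 - \left(84 - \frac{3}{8}\right) = 861 + \left(\left(-39 + \frac{3}{8}\right) - 45\right) = 861 - \frac{669}{8} = \frac{6219}{8}$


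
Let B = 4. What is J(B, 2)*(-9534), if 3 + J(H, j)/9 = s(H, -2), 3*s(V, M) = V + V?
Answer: 28602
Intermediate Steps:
s(V, M) = 2*V/3 (s(V, M) = (V + V)/3 = (2*V)/3 = 2*V/3)
J(H, j) = -27 + 6*H (J(H, j) = -27 + 9*(2*H/3) = -27 + 6*H)
J(B, 2)*(-9534) = (-27 + 6*4)*(-9534) = (-27 + 24)*(-9534) = -3*(-9534) = 28602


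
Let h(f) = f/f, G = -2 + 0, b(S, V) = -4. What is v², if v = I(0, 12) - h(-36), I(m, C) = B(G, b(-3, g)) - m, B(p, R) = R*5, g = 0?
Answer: 441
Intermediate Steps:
G = -2
B(p, R) = 5*R
h(f) = 1
I(m, C) = -20 - m (I(m, C) = 5*(-4) - m = -20 - m)
v = -21 (v = (-20 - 1*0) - 1*1 = (-20 + 0) - 1 = -20 - 1 = -21)
v² = (-21)² = 441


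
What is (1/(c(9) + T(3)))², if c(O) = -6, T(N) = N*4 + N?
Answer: 1/81 ≈ 0.012346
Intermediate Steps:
T(N) = 5*N (T(N) = 4*N + N = 5*N)
(1/(c(9) + T(3)))² = (1/(-6 + 5*3))² = (1/(-6 + 15))² = (1/9)² = (⅑)² = 1/81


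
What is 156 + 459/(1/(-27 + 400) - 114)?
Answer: 6462069/42521 ≈ 151.97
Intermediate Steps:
156 + 459/(1/(-27 + 400) - 114) = 156 + 459/(1/373 - 114) = 156 + 459/(-42521/373) = 156 + 459*(-373/42521) = 156 - 171207/42521 = 6462069/42521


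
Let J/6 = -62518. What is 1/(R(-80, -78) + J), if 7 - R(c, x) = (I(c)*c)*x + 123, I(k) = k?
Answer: 1/123976 ≈ 8.0661e-6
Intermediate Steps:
J = -375108 (J = 6*(-62518) = -375108)
R(c, x) = -116 - x*c² (R(c, x) = 7 - ((c*c)*x + 123) = 7 - (c²*x + 123) = 7 - (x*c² + 123) = 7 - (123 + x*c²) = 7 + (-123 - x*c²) = -116 - x*c²)
1/(R(-80, -78) + J) = 1/((-116 - 1*(-78)*(-80)²) - 375108) = 1/((-116 - 1*(-78)*6400) - 375108) = 1/((-116 + 499200) - 375108) = 1/(499084 - 375108) = 1/123976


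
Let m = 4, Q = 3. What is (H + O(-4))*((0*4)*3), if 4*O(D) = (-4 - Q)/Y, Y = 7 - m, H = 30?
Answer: 0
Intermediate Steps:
Y = 3 (Y = 7 - 1*4 = 7 - 4 = 3)
O(D) = -7/12 (O(D) = ((-4 - 1*3)/3)/4 = ((-4 - 3)*(⅓))/4 = (-7*⅓)/4 = (¼)*(-7/3) = -7/12)
(H + O(-4))*((0*4)*3) = (30 - 7/12)*((0*4)*3) = 353*(0*3)/12 = (353/12)*0 = 0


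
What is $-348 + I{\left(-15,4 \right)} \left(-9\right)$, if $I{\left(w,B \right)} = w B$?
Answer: $192$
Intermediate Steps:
$I{\left(w,B \right)} = B w$
$-348 + I{\left(-15,4 \right)} \left(-9\right) = -348 + 4 \left(-15\right) \left(-9\right) = -348 - -540 = -348 + 540 = 192$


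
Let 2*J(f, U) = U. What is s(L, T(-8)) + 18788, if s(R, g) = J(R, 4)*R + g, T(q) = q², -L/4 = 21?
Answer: 18684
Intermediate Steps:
L = -84 (L = -4*21 = -84)
J(f, U) = U/2
s(R, g) = g + 2*R (s(R, g) = ((½)*4)*R + g = 2*R + g = g + 2*R)
s(L, T(-8)) + 18788 = ((-8)² + 2*(-84)) + 18788 = (64 - 168) + 18788 = -104 + 18788 = 18684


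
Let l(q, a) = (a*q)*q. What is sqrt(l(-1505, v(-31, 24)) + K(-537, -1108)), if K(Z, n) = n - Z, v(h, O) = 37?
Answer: 9*sqrt(1034634) ≈ 9154.5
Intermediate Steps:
l(q, a) = a*q**2
sqrt(l(-1505, v(-31, 24)) + K(-537, -1108)) = sqrt(37*(-1505)**2 + (-1108 - 1*(-537))) = sqrt(37*2265025 + (-1108 + 537)) = sqrt(83805925 - 571) = sqrt(83805354) = 9*sqrt(1034634)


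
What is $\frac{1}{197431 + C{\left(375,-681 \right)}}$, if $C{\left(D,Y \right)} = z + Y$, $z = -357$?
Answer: $\frac{1}{196393} \approx 5.0918 \cdot 10^{-6}$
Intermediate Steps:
$C{\left(D,Y \right)} = -357 + Y$
$\frac{1}{197431 + C{\left(375,-681 \right)}} = \frac{1}{197431 - 1038} = \frac{1}{196393}$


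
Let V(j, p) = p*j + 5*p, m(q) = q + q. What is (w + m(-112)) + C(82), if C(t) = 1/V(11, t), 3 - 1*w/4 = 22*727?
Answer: -84214655/1312 ≈ -64188.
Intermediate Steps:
m(q) = 2*q
w = -63964 (w = 12 - 88*727 = 12 - 4*15994 = 12 - 63976 = -63964)
V(j, p) = 5*p + j*p (V(j, p) = j*p + 5*p = 5*p + j*p)
C(t) = 1/(16*t) (C(t) = 1/(t*(5 + 11)) = 1/(t*16) = 1/(16*t))
(w + m(-112)) + C(82) = (-63964 + 2*(-112)) + (1/16)/82 = (-63964 - 224) + (1/16)*(1/82) = -64188 + 1/1312 = -84214655/1312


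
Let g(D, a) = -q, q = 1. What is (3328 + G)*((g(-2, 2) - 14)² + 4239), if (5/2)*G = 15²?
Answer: 15257952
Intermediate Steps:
g(D, a) = -1 (g(D, a) = -1*1 = -1)
G = 90 (G = (⅖)*15² = (⅖)*225 = 90)
(3328 + G)*((g(-2, 2) - 14)² + 4239) = (3328 + 90)*((-1 - 14)² + 4239) = 3418*((-15)² + 4239) = 3418*(225 + 4239) = 3418*4464 = 15257952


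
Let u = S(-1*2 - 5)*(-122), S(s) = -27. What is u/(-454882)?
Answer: -1647/227441 ≈ -0.0072414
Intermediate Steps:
u = 3294 (u = -27*(-122) = 3294)
u/(-454882) = 3294/(-454882) = 3294*(-1/454882) = -1647/227441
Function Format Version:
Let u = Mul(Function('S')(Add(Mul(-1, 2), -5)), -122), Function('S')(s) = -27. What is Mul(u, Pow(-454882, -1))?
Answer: Rational(-1647, 227441) ≈ -0.0072414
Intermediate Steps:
u = 3294 (u = Mul(-27, -122) = 3294)
Mul(u, Pow(-454882, -1)) = Mul(3294, Pow(-454882, -1)) = Mul(3294, Rational(-1, 454882)) = Rational(-1647, 227441)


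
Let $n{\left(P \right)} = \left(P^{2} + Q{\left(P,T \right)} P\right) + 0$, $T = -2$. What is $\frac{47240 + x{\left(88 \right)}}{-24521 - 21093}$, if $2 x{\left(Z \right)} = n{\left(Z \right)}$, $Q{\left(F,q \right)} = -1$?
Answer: $- \frac{25534}{22807} \approx -1.1196$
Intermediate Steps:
$n{\left(P \right)} = P^{2} - P$ ($n{\left(P \right)} = \left(P^{2} - P\right) + 0 = P^{2} - P$)
$x{\left(Z \right)} = \frac{Z \left(-1 + Z\right)}{2}$
$\frac{47240 + x{\left(88 \right)}}{-24521 - 21093} = \frac{47240 + \frac{1}{2} \cdot 88 \left(-1 + 88\right)}{-24521 - 21093} = \frac{47240 + \frac{1}{2} \cdot 88 \cdot 87}{-45614} = \left(47240 + 3828\right) \left(- \frac{1}{45614}\right) = 51068 \left(- \frac{1}{45614}\right) = - \frac{25534}{22807}$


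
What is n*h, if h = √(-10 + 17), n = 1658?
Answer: 1658*√7 ≈ 4386.7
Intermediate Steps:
h = √7 ≈ 2.6458
n*h = 1658*√7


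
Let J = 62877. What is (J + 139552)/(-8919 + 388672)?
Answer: 202429/379753 ≈ 0.53305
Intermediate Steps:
(J + 139552)/(-8919 + 388672) = (62877 + 139552)/(-8919 + 388672) = 202429/379753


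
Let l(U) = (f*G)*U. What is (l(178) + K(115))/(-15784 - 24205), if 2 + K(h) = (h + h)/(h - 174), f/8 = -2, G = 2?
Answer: 336412/2359351 ≈ 0.14259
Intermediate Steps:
f = -16 (f = 8*(-2) = -16)
l(U) = -32*U (l(U) = (-16*2)*U = -32*U)
K(h) = -2 + 2*h/(-174 + h) (K(h) = -2 + (h + h)/(h - 174) = -2 + (2*h)/(-174 + h) = -2 + 2*h/(-174 + h))
(l(178) + K(115))/(-15784 - 24205) = (-32*178 + 348/(-174 + 115))/(-15784 - 24205) = (-5696 + 348/(-59))/(-39989) = (-5696 + 348*(-1/59))*(-1/39989) = (-5696 - 348/59)*(-1/39989) = -336412/59*(-1/39989) = 336412/2359351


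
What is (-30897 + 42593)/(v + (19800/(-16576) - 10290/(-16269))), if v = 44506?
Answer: 131421589376/500083395771 ≈ 0.26280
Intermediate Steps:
(-30897 + 42593)/(v + (19800/(-16576) - 10290/(-16269))) = (-30897 + 42593)/(44506 + (19800/(-16576) - 10290/(-16269))) = 11696/(44506 + (19800*(-1/16576) - 10290*(-1/16269))) = 11696/(44506 + (-2475/2072 + 3430/5423)) = 11696/(44506 - 6314965/11236456) = 11696/(500083395771/11236456) = 11696*(11236456/500083395771) = 131421589376/500083395771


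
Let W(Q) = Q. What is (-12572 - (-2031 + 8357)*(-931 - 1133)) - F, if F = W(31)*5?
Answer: 13044137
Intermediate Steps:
F = 155 (F = 31*5 = 155)
(-12572 - (-2031 + 8357)*(-931 - 1133)) - F = (-12572 - (-2031 + 8357)*(-931 - 1133)) - 1*155 = (-12572 - 6326*(-2064)) - 155 = (-12572 - 1*(-13056864)) - 155 = (-12572 + 13056864) - 155 = 13044292 - 155 = 13044137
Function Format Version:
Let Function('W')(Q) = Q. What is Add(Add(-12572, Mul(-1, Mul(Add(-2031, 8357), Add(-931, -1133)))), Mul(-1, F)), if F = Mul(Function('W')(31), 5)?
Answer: 13044137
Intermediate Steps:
F = 155 (F = Mul(31, 5) = 155)
Add(Add(-12572, Mul(-1, Mul(Add(-2031, 8357), Add(-931, -1133)))), Mul(-1, F)) = Add(Add(-12572, Mul(-1, Mul(Add(-2031, 8357), Add(-931, -1133)))), Mul(-1, 155)) = Add(Add(-12572, Mul(-1, Mul(6326, -2064))), -155) = Add(Add(-12572, Mul(-1, -13056864)), -155) = Add(Add(-12572, 13056864), -155) = Add(13044292, -155) = 13044137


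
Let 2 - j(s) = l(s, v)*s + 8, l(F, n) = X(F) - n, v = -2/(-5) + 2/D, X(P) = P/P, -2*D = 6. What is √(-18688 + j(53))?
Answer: I*√4221255/15 ≈ 136.97*I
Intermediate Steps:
D = -3 (D = -½*6 = -3)
X(P) = 1
v = -4/15 (v = -2/(-5) + 2/(-3) = -2*(-⅕) + 2*(-⅓) = ⅖ - ⅔ = -4/15 ≈ -0.26667)
l(F, n) = 1 - n
j(s) = -6 - 19*s/15 (j(s) = 2 - ((1 - 1*(-4/15))*s + 8) = 2 - ((1 + 4/15)*s + 8) = 2 - (19*s/15 + 8) = 2 - (8 + 19*s/15) = 2 + (-8 - 19*s/15) = -6 - 19*s/15)
√(-18688 + j(53)) = √(-18688 + (-6 - 19/15*53)) = √(-18688 + (-6 - 1007/15)) = √(-18688 - 1097/15) = √(-281417/15) = I*√4221255/15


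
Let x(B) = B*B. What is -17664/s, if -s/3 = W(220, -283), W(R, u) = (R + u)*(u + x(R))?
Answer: -5888/3031371 ≈ -0.0019424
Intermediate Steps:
x(B) = B²
W(R, u) = (R + u)*(u + R²)
s = 9094113 (s = -3*(220³ + (-283)² + 220*(-283) - 283*220²) = -3*(10648000 + 80089 - 62260 - 283*48400) = -3*(10648000 + 80089 - 62260 - 13697200) = -3*(-3031371) = 9094113)
-17664/s = -17664/9094113 = -17664*1/9094113 = -5888/3031371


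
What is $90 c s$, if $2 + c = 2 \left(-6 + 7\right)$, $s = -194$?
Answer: $0$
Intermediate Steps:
$c = 0$ ($c = -2 + 2 \left(-6 + 7\right) = -2 + 2 \cdot 1 = -2 + 2 = 0$)
$90 c s = 90 \cdot 0 \left(-194\right) = 0 \left(-194\right) = 0$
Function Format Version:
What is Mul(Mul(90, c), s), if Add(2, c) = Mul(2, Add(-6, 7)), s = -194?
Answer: 0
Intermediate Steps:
c = 0 (c = Add(-2, Mul(2, Add(-6, 7))) = Add(-2, Mul(2, 1)) = Add(-2, 2) = 0)
Mul(Mul(90, c), s) = Mul(Mul(90, 0), -194) = Mul(0, -194) = 0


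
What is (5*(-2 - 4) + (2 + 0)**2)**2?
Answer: 676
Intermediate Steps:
(5*(-2 - 4) + (2 + 0)**2)**2 = (5*(-6) + 2**2)**2 = (-30 + 4)**2 = (-26)**2 = 676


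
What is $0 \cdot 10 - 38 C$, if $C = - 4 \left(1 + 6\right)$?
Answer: $1064$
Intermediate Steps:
$C = -28$ ($C = \left(-4\right) 7 = -28$)
$0 \cdot 10 - 38 C = 0 \cdot 10 - -1064 = 0 + 1064 = 1064$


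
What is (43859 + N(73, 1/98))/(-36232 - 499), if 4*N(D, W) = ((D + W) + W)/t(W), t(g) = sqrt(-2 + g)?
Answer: -43859/36731 + 1789*I*sqrt(390)/100275630 ≈ -1.1941 + 0.00035233*I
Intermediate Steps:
N(D, W) = (D + 2*W)/(4*sqrt(-2 + W)) (N(D, W) = (((D + W) + W)/(sqrt(-2 + W)))/4 = ((D + 2*W)/sqrt(-2 + W))/4 = (D + 2*W)/(4*sqrt(-2 + W)))
(43859 + N(73, 1/98))/(-36232 - 499) = (43859 + (73 + 2/98)/(4*sqrt(-2 + 1/98)))/(-36232 - 499) = (43859 + (73 + 2*(1/98))/(4*sqrt(-2 + 1/98)))/(-36731) = (43859 + (73 + 1/49)/(4*sqrt(-195/98)))*(-1/36731) = (43859 + (1/4)*(-7*I*sqrt(390)/195)*(3578/49))*(-1/36731) = (43859 - 1789*I*sqrt(390)/2730)*(-1/36731) = -43859/36731 + 1789*I*sqrt(390)/100275630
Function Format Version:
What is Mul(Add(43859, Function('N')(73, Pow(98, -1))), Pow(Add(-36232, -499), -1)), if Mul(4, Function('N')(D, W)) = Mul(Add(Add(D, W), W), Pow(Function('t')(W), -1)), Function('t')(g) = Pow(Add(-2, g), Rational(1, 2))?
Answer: Add(Rational(-43859, 36731), Mul(Rational(1789, 100275630), I, Pow(390, Rational(1, 2)))) ≈ Add(-1.1941, Mul(0.00035233, I))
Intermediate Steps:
Function('N')(D, W) = Mul(Rational(1, 4), Pow(Add(-2, W), Rational(-1, 2)), Add(D, Mul(2, W))) (Function('N')(D, W) = Mul(Rational(1, 4), Mul(Add(Add(D, W), W), Pow(Pow(Add(-2, W), Rational(1, 2)), -1))) = Mul(Rational(1, 4), Mul(Add(D, Mul(2, W)), Pow(Add(-2, W), Rational(-1, 2)))) = Mul(Rational(1, 4), Mul(Pow(Add(-2, W), Rational(-1, 2)), Add(D, Mul(2, W)))) = Mul(Rational(1, 4), Pow(Add(-2, W), Rational(-1, 2)), Add(D, Mul(2, W))))
Mul(Add(43859, Function('N')(73, Pow(98, -1))), Pow(Add(-36232, -499), -1)) = Mul(Add(43859, Mul(Rational(1, 4), Pow(Add(-2, Pow(98, -1)), Rational(-1, 2)), Add(73, Mul(2, Pow(98, -1))))), Pow(Add(-36232, -499), -1)) = Mul(Add(43859, Mul(Rational(1, 4), Pow(Add(-2, Rational(1, 98)), Rational(-1, 2)), Add(73, Mul(2, Rational(1, 98))))), Pow(-36731, -1)) = Mul(Add(43859, Mul(Rational(1, 4), Pow(Rational(-195, 98), Rational(-1, 2)), Add(73, Rational(1, 49)))), Rational(-1, 36731)) = Mul(Add(43859, Mul(Rational(1, 4), Mul(Rational(-7, 195), I, Pow(390, Rational(1, 2))), Rational(3578, 49))), Rational(-1, 36731)) = Mul(Add(43859, Mul(Rational(-1789, 2730), I, Pow(390, Rational(1, 2)))), Rational(-1, 36731)) = Add(Rational(-43859, 36731), Mul(Rational(1789, 100275630), I, Pow(390, Rational(1, 2))))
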